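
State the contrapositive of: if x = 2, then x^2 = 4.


The contrapositive of (P → Q) is (¬Q → ¬P); it is logically equivalent to the original.
Here P = 'x = 2' and Q = 'x^2 = 4'.

If not (x^2 = 4), then not (x = 2).


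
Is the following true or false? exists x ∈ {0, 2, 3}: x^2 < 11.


Evaluate the predicate on each element: 0:True, 2:True, 3:True.
Witness x = 0 satisfies the predicate.

True


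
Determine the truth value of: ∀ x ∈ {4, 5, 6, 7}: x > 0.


Evaluate the predicate on each element: 4:T, 5:T, 6:T, 7:T.
Every element satisfies the predicate.

T


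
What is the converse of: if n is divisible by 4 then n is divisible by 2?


The converse of (P → Q) is (Q → P). It is not in general equivalent to the original.
Here P = 'n is divisible by 4' and Q = 'n is divisible by 2'.

If n is divisible by 2, then n is divisible by 4.


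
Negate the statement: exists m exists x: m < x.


Negation flips each quantifier (∀↔∃) and negates the inner predicate.
¬(exists m exists x: φ) = forall m forall x: ¬φ.

forall m forall x: ~(m < x)


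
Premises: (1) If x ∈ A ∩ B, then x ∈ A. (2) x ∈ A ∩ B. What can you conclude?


Modus ponens: from (P → Q) and P, infer Q.
P = 'x ∈ A ∩ B' is asserted, and P → Q holds, so Q follows.

x ∈ A.


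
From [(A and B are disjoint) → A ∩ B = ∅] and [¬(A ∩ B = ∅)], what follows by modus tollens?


Modus tollens: from (P → Q) and ¬Q, infer ¬P.
Q = 'A ∩ B = ∅' is denied; since P → Q, P must also fail.

Not ((A and B are disjoint)).


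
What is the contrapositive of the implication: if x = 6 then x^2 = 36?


The contrapositive of (P → Q) is (¬Q → ¬P); it is logically equivalent to the original.
Here P = 'x = 6' and Q = 'x^2 = 36'.

If not (x^2 = 36), then not (x = 6).


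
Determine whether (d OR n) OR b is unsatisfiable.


Truth table over {b, d, n}:
b | d | n | φ
-------------
F | F | F | F
T | F | F | T
F | T | F | T
T | T | F | T
F | F | T | T
T | F | T | T
F | T | T | T
T | T | T | T
Satisfying assignment at row 2: b=T, d=F, n=F gives T.

No, it is not a contradiction.


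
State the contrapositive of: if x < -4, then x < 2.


The contrapositive of (P → Q) is (¬Q → ¬P); it is logically equivalent to the original.
Here P = 'x < -4' and Q = 'x < 2'.

If not (x < 2), then not (x < -4).


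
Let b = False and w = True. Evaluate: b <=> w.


Biconditional is true when both operands have the same truth value.
Substitute: b=False, w=True.
False <=> True evaluates to False.

False


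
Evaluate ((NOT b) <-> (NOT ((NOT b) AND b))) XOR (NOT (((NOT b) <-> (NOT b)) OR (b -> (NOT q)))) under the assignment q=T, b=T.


Substitute q=T, b=T:
… (earlier sub-steps elided)
NOT ((NOT b) AND b) = T
(NOT b) <-> (NOT ((NOT b) AND b)) = F <-> T = F
NOT b = F
NOT b = F
(NOT b) <-> (NOT b) = F <-> F = T
NOT q = F
b -> (NOT q) = T -> F = F
((NOT b) <-> (NOT b)) OR (b -> (NOT q)) = T OR F = T
NOT (((NOT b) <-> (NOT b)) OR (b -> (NOT q))) = F
((NOT b) <-> (NOT ((NOT b) AND b))) XOR (NOT (((NOT b) <-> (NOT b)) OR (b -> (NOT q)))) = F XOR F = F

F


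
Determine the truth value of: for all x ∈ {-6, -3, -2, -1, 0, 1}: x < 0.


Evaluate the predicate on each element: -6:T, -3:T, -2:T, -1:T, 0:F, 1:F.
Counterexample x = 0 fails the predicate.

F


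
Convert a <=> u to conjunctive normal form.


Step 1: Rewrite a ↔ u as (a → u) ∧ (u → a).
Step 2: Rewrite each implication as a disjunction.

((~a) | u) & ((~u) | a)


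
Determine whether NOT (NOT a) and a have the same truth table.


Compare truth tables:
a | φ | ψ
---------
F | F | F
T | T | T
The columns φ and ψ agree on every row.

Yes, they are logically equivalent.


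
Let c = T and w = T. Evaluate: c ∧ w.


Conjunction is true only when both operands are true.
Substitute: c=T, w=T.
T ∧ T evaluates to T.

T


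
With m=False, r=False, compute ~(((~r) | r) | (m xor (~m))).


Substitute m=False, r=False:
~r = True
(~r) | r = True | False = True
~m = True
m xor (~m) = False xor True = True
((~r) | r) | (m xor (~m)) = True | True = True
~(((~r) | r) | (m xor (~m))) = False

False


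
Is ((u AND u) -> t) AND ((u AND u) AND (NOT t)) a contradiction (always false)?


Truth table over {t, u}:
t | u | φ
---------
F | F | F
T | F | F
F | T | F
T | T | F
Every row is false.

Yes, it is a contradiction.


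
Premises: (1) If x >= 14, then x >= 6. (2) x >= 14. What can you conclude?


Modus ponens: from (P → Q) and P, infer Q.
P = 'x >= 14' is asserted, and P → Q holds, so Q follows.

x >= 6.


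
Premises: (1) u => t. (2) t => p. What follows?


Hypothetical syllogism: from (P → Q) and (Q → R), infer (P → R).
Chain the two implications through the shared middle term 't'.

u => p


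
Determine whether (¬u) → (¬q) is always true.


Build the truth table over {q, u}:
q | u | φ
---------
F | F | T
T | F | F
F | T | T
T | T | T
Counterexample at row 2: with q=T, u=F, the formula is F.

No, it is not a tautology.


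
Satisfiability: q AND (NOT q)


Check all 2 assignments over {q}:
q | φ
-----
F | F
T | F
No assignment makes the formula true.

Unsatisfiable.


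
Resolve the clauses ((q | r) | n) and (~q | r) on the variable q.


The clauses contain complementary literals q and ~q.
Resolution eliminates this pair and disjoins the remaining literals (merging duplicates).

(n | r)


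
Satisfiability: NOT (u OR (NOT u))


Check all 2 assignments over {u}:
u | φ
-----
F | F
T | F
No assignment makes the formula true.

Unsatisfiable.


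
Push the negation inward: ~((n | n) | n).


De Morgan: the negation of a disjunction is the conjunction of the negations.
Distribute ~ across |, flipping it to &, and negate each literal.

((~n) & (~n)) & (~n)


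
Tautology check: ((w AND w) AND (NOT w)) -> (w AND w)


Build the truth table over {w}:
w | φ
-----
F | T
T | T
Every row evaluates to true.

Yes, it is a tautology.


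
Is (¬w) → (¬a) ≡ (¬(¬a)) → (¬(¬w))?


Compare truth tables:
a | w | φ | ψ
-------------
F | F | T | T
T | F | F | F
F | T | T | T
T | T | T | T
The columns φ and ψ agree on every row.

Yes, they are logically equivalent.


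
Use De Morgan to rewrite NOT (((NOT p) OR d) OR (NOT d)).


De Morgan: the negation of a disjunction is the conjunction of the negations.
Distribute NOT across OR, flipping it to AND, and negate each literal.

(p AND (NOT d)) AND d


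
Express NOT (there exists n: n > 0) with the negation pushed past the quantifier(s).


¬(for all x: φ) = there exists x: ¬φ, and ¬(there exists x: φ) = for all x: ¬φ.
Apply to the existential statement.

for all n: NOT(n > 0)


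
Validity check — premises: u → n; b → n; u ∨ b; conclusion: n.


This matches the form of proof by cases: the conclusion follows in every model of the premises.

Valid.


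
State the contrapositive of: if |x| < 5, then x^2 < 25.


The contrapositive of (P → Q) is (¬Q → ¬P); it is logically equivalent to the original.
Here P = '|x| < 5' and Q = 'x^2 < 25'.

If not (x^2 < 25), then not (|x| < 5).


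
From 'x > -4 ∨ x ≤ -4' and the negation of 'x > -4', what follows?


Disjunctive syllogism: from (P ∨ Q) and ¬P, infer Q.
One disjunct, 'x > -4', is ruled out; the other must hold.

x ≤ -4


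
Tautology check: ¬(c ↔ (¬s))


Build the truth table over {c, s}:
c | s | φ
---------
F | F | T
T | F | F
F | T | F
T | T | T
Counterexample at row 2: with c=T, s=F, the formula is F.

No, it is not a tautology.


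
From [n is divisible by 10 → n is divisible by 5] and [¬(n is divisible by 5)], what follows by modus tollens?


Modus tollens: from (P → Q) and ¬Q, infer ¬P.
Q = 'n is divisible by 5' is denied; since P → Q, P must also fail.

Not (n is divisible by 10).


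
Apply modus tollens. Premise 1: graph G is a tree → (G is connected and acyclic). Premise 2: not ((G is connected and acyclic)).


Modus tollens: from (P → Q) and ¬Q, infer ¬P.
Q = '(G is connected and acyclic)' is denied; since P → Q, P must also fail.

Not (graph G is a tree).


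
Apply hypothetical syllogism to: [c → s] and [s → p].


Hypothetical syllogism: from (P → Q) and (Q → R), infer (P → R).
Chain the two implications through the shared middle term 's'.

c → p


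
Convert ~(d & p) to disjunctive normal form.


Step 1: Apply De Morgan: ¬(d ∧ p) = ¬d ∨ ¬p.

(~d) | (~p)


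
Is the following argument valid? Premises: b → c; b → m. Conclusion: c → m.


This is (no valid rule). There exist truth assignments where the premises are all true but the conclusion is false.

Invalid.


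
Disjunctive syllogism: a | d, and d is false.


Disjunctive syllogism: from (P ∨ Q) and ¬P, infer Q.
One disjunct, 'd', is ruled out; the other must hold.

a


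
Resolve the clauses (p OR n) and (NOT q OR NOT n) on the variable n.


The clauses contain complementary literals n and NOTn.
Resolution eliminates this pair and disjoins the remaining literals (merging duplicates).

(p OR NOT q)


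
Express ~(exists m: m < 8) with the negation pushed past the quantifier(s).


¬(forall x: φ) = exists x: ¬φ, and ¬(exists x: φ) = forall x: ¬φ.
Apply to the existential statement.

forall m: ~(m < 8)


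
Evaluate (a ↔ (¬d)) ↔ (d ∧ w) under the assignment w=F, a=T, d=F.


Substitute w=F, a=T, d=F:
¬d = T
a ↔ (¬d) = T ↔ T = T
d ∧ w = F ∧ F = F
(a ↔ (¬d)) ↔ (d ∧ w) = T ↔ F = F

F


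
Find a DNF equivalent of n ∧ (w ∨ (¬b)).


Step 1: Distribute ∧ over ∨: n ∧ (w ∨ (¬b)) = (n ∧ w) ∨ (n ∧ (¬b)).

(n ∧ w) ∨ (n ∧ (¬b))


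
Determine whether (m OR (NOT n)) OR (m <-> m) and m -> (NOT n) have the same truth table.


Compare truth tables:
m | n | φ | ψ
-------------
F | F | T | T
T | F | T | T
F | T | T | T
T | T | T | F
They differ at row 4 (m=T, n=T): φ=T but ψ=F.

No, they are not logically equivalent.


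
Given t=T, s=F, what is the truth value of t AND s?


Conjunction is true only when both operands are true.
Substitute: t=T, s=F.
T AND F evaluates to F.

F


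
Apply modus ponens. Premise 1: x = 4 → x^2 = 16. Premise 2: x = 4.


Modus ponens: from (P → Q) and P, infer Q.
P = 'x = 4' is asserted, and P → Q holds, so Q follows.

x^2 = 16.


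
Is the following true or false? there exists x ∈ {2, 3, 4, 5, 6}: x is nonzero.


Evaluate the predicate on each element: 2:T, 3:T, 4:T, 5:T, 6:T.
Witness x = 2 satisfies the predicate.

T


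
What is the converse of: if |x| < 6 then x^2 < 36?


The converse of (P → Q) is (Q → P). It is not in general equivalent to the original.
Here P = '|x| < 6' and Q = 'x^2 < 36'.

If x^2 < 36, then |x| < 6.


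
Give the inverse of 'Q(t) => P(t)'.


The inverse of (P → Q) is (¬P → ¬Q). It is equivalent to the converse, not to the original.
Here P = 'Q(t)' and Q = 'P(t)'.

If not (Q(t)), then not (P(t)).


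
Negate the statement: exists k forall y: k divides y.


Negation flips each quantifier (∀↔∃) and negates the inner predicate.
¬(exists k forall y: φ) = forall k exists y: ¬φ.

forall k exists y: ~(k divides y)


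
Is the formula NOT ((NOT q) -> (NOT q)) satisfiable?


Check all 2 assignments over {q}:
q | φ
-----
F | F
T | F
No assignment makes the formula true.

Unsatisfiable.


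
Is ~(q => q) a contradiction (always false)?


Truth table over {q}:
q | φ
-----
False | False
True | False
Every row is false.

Yes, it is a contradiction.


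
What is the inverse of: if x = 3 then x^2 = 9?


The inverse of (P → Q) is (¬P → ¬Q). It is equivalent to the converse, not to the original.
Here P = 'x = 3' and Q = 'x^2 = 9'.

If not (x = 3), then not (x^2 = 9).


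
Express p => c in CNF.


Step 1: Rewrite p → c as ¬p ∨ c.

(~p) | c


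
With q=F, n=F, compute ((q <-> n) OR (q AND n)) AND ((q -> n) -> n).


Substitute q=F, n=F:
q <-> n = F <-> F = T
q AND n = F AND F = F
(q <-> n) OR (q AND n) = T OR F = T
q -> n = F -> F = T
(q -> n) -> n = T -> F = F
((q <-> n) OR (q AND n)) AND ((q -> n) -> n) = T AND F = F

F


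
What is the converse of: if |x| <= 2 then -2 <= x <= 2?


The converse of (P → Q) is (Q → P). It is not in general equivalent to the original.
Here P = '|x| <= 2' and Q = '-2 <= x <= 2'.

If -2 <= x <= 2, then |x| <= 2.


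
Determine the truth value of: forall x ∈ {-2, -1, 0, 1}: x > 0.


Evaluate the predicate on each element: -2:False, -1:False, 0:False, 1:True.
Counterexample x = -2 fails the predicate.

False


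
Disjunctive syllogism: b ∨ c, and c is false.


Disjunctive syllogism: from (P ∨ Q) and ¬P, infer Q.
One disjunct, 'c', is ruled out; the other must hold.

b


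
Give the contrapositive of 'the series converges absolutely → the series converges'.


The contrapositive of (P → Q) is (¬Q → ¬P); it is logically equivalent to the original.
Here P = 'the series converges absolutely' and Q = 'the series converges'.

If not (the series converges), then not (the series converges absolutely).


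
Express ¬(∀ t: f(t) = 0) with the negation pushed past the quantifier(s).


¬(∀ x: φ) = ∃ x: ¬φ, and ¬(∃ x: φ) = ∀ x: ¬φ.
Apply to the universal statement.

∃ t: ¬(f(t) = 0)


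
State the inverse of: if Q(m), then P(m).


The inverse of (P → Q) is (¬P → ¬Q). It is equivalent to the converse, not to the original.
Here P = 'Q(m)' and Q = 'P(m)'.

If not (Q(m)), then not (P(m)).


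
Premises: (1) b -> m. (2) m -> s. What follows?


Hypothetical syllogism: from (P → Q) and (Q → R), infer (P → R).
Chain the two implications through the shared middle term 'm'.

b -> s


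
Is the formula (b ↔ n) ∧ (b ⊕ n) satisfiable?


Check all 4 assignments over {b, n}:
b | n | φ
---------
F | F | F
T | F | F
F | T | F
T | T | F
No assignment makes the formula true.

Unsatisfiable.


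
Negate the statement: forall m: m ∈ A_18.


¬(forall x: φ) = exists x: ¬φ, and ¬(exists x: φ) = forall x: ¬φ.
Apply to the universal statement.

exists m: ~(m ∈ A_18)


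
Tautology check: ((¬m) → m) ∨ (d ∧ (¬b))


Build the truth table over {b, d, m}:
b | d | m | φ
-------------
F | F | F | F
T | F | F | F
F | T | F | T
T | T | F | F
F | F | T | T
T | F | T | T
F | T | T | T
T | T | T | T
Counterexample at row 1: with b=F, d=F, m=F, the formula is F.

No, it is not a tautology.


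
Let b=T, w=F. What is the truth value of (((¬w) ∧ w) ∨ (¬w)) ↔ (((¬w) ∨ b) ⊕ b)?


Substitute b=T, w=F:
¬w = T
(¬w) ∧ w = T ∧ F = F
¬w = T
((¬w) ∧ w) ∨ (¬w) = F ∨ T = T
¬w = T
(¬w) ∨ b = T ∨ T = T
((¬w) ∨ b) ⊕ b = T ⊕ T = F
(((¬w) ∧ w) ∨ (¬w)) ↔ (((¬w) ∨ b) ⊕ b) = T ↔ F = F

F


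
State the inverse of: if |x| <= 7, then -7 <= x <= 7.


The inverse of (P → Q) is (¬P → ¬Q). It is equivalent to the converse, not to the original.
Here P = '|x| <= 7' and Q = '-7 <= x <= 7'.

If not (|x| <= 7), then not (-7 <= x <= 7).


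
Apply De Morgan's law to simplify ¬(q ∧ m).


De Morgan: the negation of a conjunction is the disjunction of the negations.
Distribute ¬ across ∧, flipping it to ∨, and negate each literal.

(¬q) ∨ (¬m)


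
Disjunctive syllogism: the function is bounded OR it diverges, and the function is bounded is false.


Disjunctive syllogism: from (P ∨ Q) and ¬P, infer Q.
One disjunct, 'the function is bounded', is ruled out; the other must hold.

it diverges


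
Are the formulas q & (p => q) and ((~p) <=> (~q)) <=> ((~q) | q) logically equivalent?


Compare truth tables:
p | q | φ | ψ
-------------
False | False | False | True
True | False | False | False
False | True | True | False
True | True | True | True
They differ at row 1 (p=False, q=False): φ=False but ψ=True.

No, they are not logically equivalent.


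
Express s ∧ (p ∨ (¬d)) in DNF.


Step 1: Distribute ∧ over ∨: s ∧ (p ∨ (¬d)) = (s ∧ p) ∨ (s ∧ (¬d)).

(s ∧ p) ∨ (s ∧ (¬d))


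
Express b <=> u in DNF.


Step 1: b ↔ u is true exactly when both agree: (b ∧ u) ∨ (¬b ∧ ¬u).

(b & u) | ((~b) & (~u))


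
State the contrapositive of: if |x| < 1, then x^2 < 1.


The contrapositive of (P → Q) is (¬Q → ¬P); it is logically equivalent to the original.
Here P = '|x| < 1' and Q = 'x^2 < 1'.

If not (x^2 < 1), then not (|x| < 1).


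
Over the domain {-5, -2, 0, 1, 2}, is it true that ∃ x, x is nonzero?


Evaluate the predicate on each element: -5:T, -2:T, 0:F, 1:T, 2:T.
Witness x = -5 satisfies the predicate.

T


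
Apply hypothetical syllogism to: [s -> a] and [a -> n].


Hypothetical syllogism: from (P → Q) and (Q → R), infer (P → R).
Chain the two implications through the shared middle term 'a'.

s -> n


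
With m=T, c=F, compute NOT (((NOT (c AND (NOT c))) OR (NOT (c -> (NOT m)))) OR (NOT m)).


Substitute m=T, c=F:
NOT c = T
c AND (NOT c) = F AND T = F
NOT (c AND (NOT c)) = T
NOT m = F
c -> (NOT m) = F -> F = T
NOT (c -> (NOT m)) = F
(NOT (c AND (NOT c))) OR (NOT (c -> (NOT m))) = T OR F = T
NOT m = F
((NOT (c AND (NOT c))) OR (NOT (c -> (NOT m)))) OR (NOT m) = T OR F = T
NOT (((NOT (c AND (NOT c))) OR (NOT (c -> (NOT m)))) OR (NOT m)) = F

F


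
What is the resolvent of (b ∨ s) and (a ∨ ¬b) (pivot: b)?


The clauses contain complementary literals b and ¬b.
Resolution eliminates this pair and disjoins the remaining literals (merging duplicates).

(s ∨ a)


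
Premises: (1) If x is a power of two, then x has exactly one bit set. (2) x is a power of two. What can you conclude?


Modus ponens: from (P → Q) and P, infer Q.
P = 'x is a power of two' is asserted, and P → Q holds, so Q follows.

x has exactly one bit set.


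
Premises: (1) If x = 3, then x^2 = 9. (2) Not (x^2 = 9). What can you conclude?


Modus tollens: from (P → Q) and ¬Q, infer ¬P.
Q = 'x^2 = 9' is denied; since P → Q, P must also fail.

Not (x = 3).


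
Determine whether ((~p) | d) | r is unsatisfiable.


Truth table over {d, p, r}:
d | p | r | φ
-------------
False | False | False | True
True | False | False | True
False | True | False | False
True | True | False | True
False | False | True | True
True | False | True | True
False | True | True | True
True | True | True | True
Satisfying assignment at row 1: d=False, p=False, r=False gives True.

No, it is not a contradiction.


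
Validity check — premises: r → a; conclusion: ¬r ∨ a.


This matches the form of material implication: the conclusion follows in every model of the premises.

Valid.


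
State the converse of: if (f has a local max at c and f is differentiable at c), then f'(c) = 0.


The converse of (P → Q) is (Q → P). It is not in general equivalent to the original.
Here P = '(f has a local max at c and f is differentiable at c)' and Q = 'f'(c) = 0'.

If f'(c) = 0, then (f has a local max at c and f is differentiable at c).


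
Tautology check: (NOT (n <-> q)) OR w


Build the truth table over {n, q, w}:
n | q | w | φ
-------------
F | F | F | F
T | F | F | T
F | T | F | T
T | T | F | F
F | F | T | T
T | F | T | T
F | T | T | T
T | T | T | T
Counterexample at row 1: with n=F, q=F, w=F, the formula is F.

No, it is not a tautology.


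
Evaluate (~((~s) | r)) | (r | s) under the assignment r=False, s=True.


Substitute r=False, s=True:
~s = False
(~s) | r = False | False = False
~((~s) | r) = True
r | s = False | True = True
(~((~s) | r)) | (r | s) = True | True = True

True


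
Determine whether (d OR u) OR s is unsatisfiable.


Truth table over {d, s, u}:
d | s | u | φ
-------------
F | F | F | F
T | F | F | T
F | T | F | T
T | T | F | T
F | F | T | T
T | F | T | T
F | T | T | T
T | T | T | T
Satisfying assignment at row 2: d=T, s=F, u=F gives T.

No, it is not a contradiction.


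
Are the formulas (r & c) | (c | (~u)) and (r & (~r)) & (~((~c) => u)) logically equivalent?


Compare truth tables:
c | r | u | φ | ψ
-----------------
False | False | False | True | False
True | False | False | True | False
False | True | False | True | False
True | True | False | True | False
False | False | True | False | False
True | False | True | True | False
False | True | True | False | False
True | True | True | True | False
They differ at row 1 (c=False, r=False, u=False): φ=True but ψ=False.

No, they are not logically equivalent.


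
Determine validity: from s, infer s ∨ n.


This matches the form of disjunction introduction: the conclusion follows in every model of the premises.

Valid.


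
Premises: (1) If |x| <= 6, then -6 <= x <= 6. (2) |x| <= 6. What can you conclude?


Modus ponens: from (P → Q) and P, infer Q.
P = '|x| <= 6' is asserted, and P → Q holds, so Q follows.

-6 <= x <= 6.


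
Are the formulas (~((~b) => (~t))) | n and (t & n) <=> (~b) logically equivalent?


Compare truth tables:
b | n | t | φ | ψ
-----------------
False | False | False | False | False
True | False | False | False | True
False | True | False | True | False
True | True | False | True | True
False | False | True | True | False
True | False | True | False | True
False | True | True | True | True
True | True | True | True | False
They differ at row 2 (b=True, n=False, t=False): φ=False but ψ=True.

No, they are not logically equivalent.


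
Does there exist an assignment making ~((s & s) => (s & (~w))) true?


Search for a satisfying assignment over {s, w}.
Try s=True, w=True: the formula evaluates to True.
A satisfying assignment exists.

Satisfiable.


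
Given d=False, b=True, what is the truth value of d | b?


Disjunction is false only when both operands are false.
Substitute: d=False, b=True.
False | True evaluates to True.

True


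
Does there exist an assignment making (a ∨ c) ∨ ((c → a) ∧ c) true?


Search for a satisfying assignment over {a, c}.
Try a=T, c=F: the formula evaluates to T.
A satisfying assignment exists.

Satisfiable.


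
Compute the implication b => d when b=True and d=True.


Implication is false only when antecedent is true and consequent is false.
Substitute: b=True, d=True.
True => True evaluates to True.

True


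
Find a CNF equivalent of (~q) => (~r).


Step 1: Rewrite (¬q) → (¬r) as ¬(¬q) ∨ (¬r).
Step 2: Eliminate any double negations (¬¬X = X).

q | (~r)


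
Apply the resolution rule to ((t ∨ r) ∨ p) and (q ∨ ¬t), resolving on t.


The clauses contain complementary literals t and ¬t.
Resolution eliminates this pair and disjoins the remaining literals (merging duplicates).

((r ∨ p) ∨ q)


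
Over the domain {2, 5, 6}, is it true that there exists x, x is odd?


Evaluate the predicate on each element: 2:F, 5:T, 6:F.
Witness x = 5 satisfies the predicate.

T


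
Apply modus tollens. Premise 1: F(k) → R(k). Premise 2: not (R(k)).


Modus tollens: from (P → Q) and ¬Q, infer ¬P.
Q = 'R(k)' is denied; since P → Q, P must also fail.

Not (F(k)).


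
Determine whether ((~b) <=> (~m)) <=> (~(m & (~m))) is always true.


Build the truth table over {b, m}:
b | m | φ
---------
False | False | True
True | False | False
False | True | False
True | True | True
Counterexample at row 2: with b=True, m=False, the formula is False.

No, it is not a tautology.


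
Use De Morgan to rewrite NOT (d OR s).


De Morgan: the negation of a disjunction is the conjunction of the negations.
Distribute NOT across OR, flipping it to AND, and negate each literal.

(NOT d) AND (NOT s)


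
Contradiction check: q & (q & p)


Truth table over {p, q}:
p | q | φ
---------
False | False | False
True | False | False
False | True | False
True | True | True
Satisfying assignment at row 4: p=True, q=True gives True.

No, it is not a contradiction.


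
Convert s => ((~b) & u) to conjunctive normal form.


Step 1: Rewrite s → ((¬b) ∧ u) as ¬s ∨ ((¬b) ∧ u).
Step 2: Distribute ∨ over ∧.

((~s) | (~b)) & ((~s) | u)


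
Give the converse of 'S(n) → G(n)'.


The converse of (P → Q) is (Q → P). It is not in general equivalent to the original.
Here P = 'S(n)' and Q = 'G(n)'.

If G(n), then S(n).


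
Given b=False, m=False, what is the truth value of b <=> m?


Biconditional is true when both operands have the same truth value.
Substitute: b=False, m=False.
False <=> False evaluates to True.

True


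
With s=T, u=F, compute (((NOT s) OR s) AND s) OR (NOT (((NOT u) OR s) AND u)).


Substitute s=T, u=F:
NOT s = F
(NOT s) OR s = F OR T = T
((NOT s) OR s) AND s = T AND T = T
NOT u = T
(NOT u) OR s = T OR T = T
((NOT u) OR s) AND u = T AND F = F
NOT (((NOT u) OR s) AND u) = T
(((NOT s) OR s) AND s) OR (NOT (((NOT u) OR s) AND u)) = T OR T = T

T


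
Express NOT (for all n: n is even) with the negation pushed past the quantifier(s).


¬(for all x: φ) = there exists x: ¬φ, and ¬(there exists x: φ) = for all x: ¬φ.
Apply to the universal statement.

there exists n: NOT(n is even)


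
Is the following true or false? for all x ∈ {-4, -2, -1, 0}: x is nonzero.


Evaluate the predicate on each element: -4:T, -2:T, -1:T, 0:F.
Counterexample x = 0 fails the predicate.

F


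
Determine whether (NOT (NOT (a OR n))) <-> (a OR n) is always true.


Build the truth table over {a, n}:
a | n | φ
---------
F | F | T
T | F | T
F | T | T
T | T | T
Every row evaluates to true.

Yes, it is a tautology.


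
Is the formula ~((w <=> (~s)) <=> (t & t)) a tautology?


Build the truth table over {s, t, w}:
s | t | w | φ
-------------
False | False | False | False
True | False | False | True
False | True | False | True
True | True | False | False
False | False | True | True
True | False | True | False
False | True | True | False
True | True | True | True
Counterexample at row 1: with s=False, t=False, w=False, the formula is False.

No, it is not a tautology.


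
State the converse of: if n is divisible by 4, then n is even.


The converse of (P → Q) is (Q → P). It is not in general equivalent to the original.
Here P = 'n is divisible by 4' and Q = 'n is even'.

If n is even, then n is divisible by 4.


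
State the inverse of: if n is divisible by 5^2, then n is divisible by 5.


The inverse of (P → Q) is (¬P → ¬Q). It is equivalent to the converse, not to the original.
Here P = 'n is divisible by 5^2' and Q = 'n is divisible by 5'.

If not (n is divisible by 5^2), then not (n is divisible by 5).


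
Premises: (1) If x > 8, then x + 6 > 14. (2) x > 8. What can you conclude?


Modus ponens: from (P → Q) and P, infer Q.
P = 'x > 8' is asserted, and P → Q holds, so Q follows.

x + 6 > 14.


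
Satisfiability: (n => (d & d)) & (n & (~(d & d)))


Check all 4 assignments over {d, n}:
d | n | φ
---------
False | False | False
True | False | False
False | True | False
True | True | False
No assignment makes the formula true.

Unsatisfiable.


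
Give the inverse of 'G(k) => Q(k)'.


The inverse of (P → Q) is (¬P → ¬Q). It is equivalent to the converse, not to the original.
Here P = 'G(k)' and Q = 'Q(k)'.

If not (G(k)), then not (Q(k)).


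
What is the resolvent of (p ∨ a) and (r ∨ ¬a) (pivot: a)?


The clauses contain complementary literals a and ¬a.
Resolution eliminates this pair and disjoins the remaining literals (merging duplicates).

(p ∨ r)


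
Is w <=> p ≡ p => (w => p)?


Compare truth tables:
p | w | φ | ψ
-------------
False | False | True | True
True | False | False | True
False | True | False | True
True | True | True | True
They differ at row 2 (p=True, w=False): φ=False but ψ=True.

No, they are not logically equivalent.


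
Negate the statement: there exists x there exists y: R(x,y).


Negation flips each quantifier (∀↔∃) and negates the inner predicate.
¬(there exists x there exists y: φ) = for all x for all y: ¬φ.

for all x for all y: NOT(R(x,y))


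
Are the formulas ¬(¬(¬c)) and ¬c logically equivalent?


Compare truth tables:
c | φ | ψ
---------
F | T | T
T | F | F
The columns φ and ψ agree on every row.

Yes, they are logically equivalent.


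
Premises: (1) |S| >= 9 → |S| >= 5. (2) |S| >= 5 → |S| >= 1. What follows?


Hypothetical syllogism: from (P → Q) and (Q → R), infer (P → R).
Chain the two implications through the shared middle term '|S| >= 5'.

|S| >= 9 → |S| >= 1


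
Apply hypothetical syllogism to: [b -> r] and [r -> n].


Hypothetical syllogism: from (P → Q) and (Q → R), infer (P → R).
Chain the two implications through the shared middle term 'r'.

b -> n


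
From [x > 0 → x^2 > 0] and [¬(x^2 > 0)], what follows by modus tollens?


Modus tollens: from (P → Q) and ¬Q, infer ¬P.
Q = 'x^2 > 0' is denied; since P → Q, P must also fail.

Not (x > 0).


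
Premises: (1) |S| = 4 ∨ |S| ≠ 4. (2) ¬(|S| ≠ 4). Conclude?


Disjunctive syllogism: from (P ∨ Q) and ¬P, infer Q.
One disjunct, '|S| ≠ 4', is ruled out; the other must hold.

|S| = 4


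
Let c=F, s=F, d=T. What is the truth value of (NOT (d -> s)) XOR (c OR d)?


Substitute c=F, s=F, d=T:
d -> s = T -> F = F
NOT (d -> s) = T
c OR d = F OR T = T
(NOT (d -> s)) XOR (c OR d) = T XOR T = F

F


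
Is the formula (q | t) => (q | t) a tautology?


Build the truth table over {q, t}:
q | t | φ
---------
False | False | True
True | False | True
False | True | True
True | True | True
Every row evaluates to true.

Yes, it is a tautology.


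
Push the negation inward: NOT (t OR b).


De Morgan: the negation of a disjunction is the conjunction of the negations.
Distribute NOT across OR, flipping it to AND, and negate each literal.

(NOT t) AND (NOT b)


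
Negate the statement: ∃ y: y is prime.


¬(∀ x: φ) = ∃ x: ¬φ, and ¬(∃ x: φ) = ∀ x: ¬φ.
Apply to the existential statement.

∀ y: ¬(y is prime)


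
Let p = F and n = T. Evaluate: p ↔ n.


Biconditional is true when both operands have the same truth value.
Substitute: p=F, n=T.
F ↔ T evaluates to F.

F


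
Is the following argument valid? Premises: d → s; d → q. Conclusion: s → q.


This is (no valid rule). There exist truth assignments where the premises are all true but the conclusion is false.

Invalid.


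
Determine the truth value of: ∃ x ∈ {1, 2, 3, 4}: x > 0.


Evaluate the predicate on each element: 1:T, 2:T, 3:T, 4:T.
Witness x = 1 satisfies the predicate.

T


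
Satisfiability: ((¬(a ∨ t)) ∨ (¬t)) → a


Search for a satisfying assignment over {a, t}.
Try a=T, t=F: the formula evaluates to T.
A satisfying assignment exists.

Satisfiable.


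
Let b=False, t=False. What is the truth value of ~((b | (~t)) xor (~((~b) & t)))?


Substitute b=False, t=False:
~t = True
b | (~t) = False | True = True
~b = True
(~b) & t = True & False = False
~((~b) & t) = True
(b | (~t)) xor (~((~b) & t)) = True xor True = False
~((b | (~t)) xor (~((~b) & t))) = True

True


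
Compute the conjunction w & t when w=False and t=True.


Conjunction is true only when both operands are true.
Substitute: w=False, t=True.
False & True evaluates to False.

False


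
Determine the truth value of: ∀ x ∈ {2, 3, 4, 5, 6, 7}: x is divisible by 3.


Evaluate the predicate on each element: 2:F, 3:T, 4:F, 5:F, 6:T, 7:F.
Counterexample x = 2 fails the predicate.

F


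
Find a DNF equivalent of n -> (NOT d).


Step 1: Rewrite n → (¬d) as ¬n ∨ (¬d).

(NOT n) OR (NOT d)


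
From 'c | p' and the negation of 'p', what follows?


Disjunctive syllogism: from (P ∨ Q) and ¬P, infer Q.
One disjunct, 'p', is ruled out; the other must hold.

c


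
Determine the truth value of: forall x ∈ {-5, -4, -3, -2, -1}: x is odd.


Evaluate the predicate on each element: -5:True, -4:False, -3:True, -2:False, -1:True.
Counterexample x = -4 fails the predicate.

False


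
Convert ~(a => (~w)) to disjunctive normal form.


Step 1: Rewrite implication then negate: ¬(¬a ∨ (¬w)) = a ∧ ¬(¬w).
Step 2: Eliminate any double negations (¬¬X = X).

a & w


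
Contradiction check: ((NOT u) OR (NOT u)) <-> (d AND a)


Truth table over {a, d, u}:
a | d | u | φ
-------------
F | F | F | F
T | F | F | F
F | T | F | F
T | T | F | T
F | F | T | T
T | F | T | T
F | T | T | T
T | T | T | F
Satisfying assignment at row 4: a=T, d=T, u=F gives T.

No, it is not a contradiction.


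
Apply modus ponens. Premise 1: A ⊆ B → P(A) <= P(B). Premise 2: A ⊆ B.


Modus ponens: from (P → Q) and P, infer Q.
P = 'A ⊆ B' is asserted, and P → Q holds, so Q follows.

P(A) <= P(B).


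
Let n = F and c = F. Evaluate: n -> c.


Implication is false only when antecedent is true and consequent is false.
Substitute: n=F, c=F.
F -> F evaluates to T.

T


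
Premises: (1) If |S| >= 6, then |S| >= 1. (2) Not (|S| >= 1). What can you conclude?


Modus tollens: from (P → Q) and ¬Q, infer ¬P.
Q = '|S| >= 1' is denied; since P → Q, P must also fail.

Not (|S| >= 6).


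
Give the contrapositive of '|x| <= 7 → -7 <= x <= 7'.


The contrapositive of (P → Q) is (¬Q → ¬P); it is logically equivalent to the original.
Here P = '|x| <= 7' and Q = '-7 <= x <= 7'.

If not (-7 <= x <= 7), then not (|x| <= 7).


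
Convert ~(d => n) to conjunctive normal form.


Step 1: Rewrite d → n as ¬d ∨ n.
Step 2: Negate: ¬(¬d ∨ n) = d ∧ ¬n (De Morgan + double negation).

d & (~n)


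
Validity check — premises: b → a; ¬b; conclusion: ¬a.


This is denying the antecedent (fallacy). There exist truth assignments where the premises are all true but the conclusion is false.

Invalid.


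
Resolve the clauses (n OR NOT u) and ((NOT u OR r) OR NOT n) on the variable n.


The clauses contain complementary literals n and NOTn.
Resolution eliminates this pair and disjoins the remaining literals (merging duplicates).

(NOT u OR r)


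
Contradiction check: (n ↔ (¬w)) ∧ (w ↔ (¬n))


Truth table over {n, w}:
n | w | φ
---------
F | F | F
T | F | T
F | T | T
T | T | F
Satisfying assignment at row 2: n=T, w=F gives T.

No, it is not a contradiction.


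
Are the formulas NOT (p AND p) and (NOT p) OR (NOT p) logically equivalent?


Compare truth tables:
p | φ | ψ
---------
F | T | T
T | F | F
The columns φ and ψ agree on every row.

Yes, they are logically equivalent.


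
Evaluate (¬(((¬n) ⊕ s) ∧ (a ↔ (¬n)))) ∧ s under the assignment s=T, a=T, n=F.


Substitute s=T, a=T, n=F:
¬n = T
(¬n) ⊕ s = T ⊕ T = F
¬n = T
a ↔ (¬n) = T ↔ T = T
((¬n) ⊕ s) ∧ (a ↔ (¬n)) = F ∧ T = F
¬(((¬n) ⊕ s) ∧ (a ↔ (¬n))) = T
(¬(((¬n) ⊕ s) ∧ (a ↔ (¬n)))) ∧ s = T ∧ T = T

T


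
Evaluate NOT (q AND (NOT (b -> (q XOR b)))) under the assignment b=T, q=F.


Substitute b=T, q=F:
q XOR b = F XOR T = T
b -> (q XOR b) = T -> T = T
NOT (b -> (q XOR b)) = F
q AND (NOT (b -> (q XOR b))) = F AND F = F
NOT (q AND (NOT (b -> (q XOR b)))) = T

T


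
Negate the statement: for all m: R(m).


¬(for all x: φ) = there exists x: ¬φ, and ¬(there exists x: φ) = for all x: ¬φ.
Apply to the universal statement.

there exists m: NOT(R(m))


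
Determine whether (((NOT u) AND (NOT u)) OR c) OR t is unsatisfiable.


Truth table over {c, t, u}:
c | t | u | φ
-------------
F | F | F | T
T | F | F | T
F | T | F | T
T | T | F | T
F | F | T | F
T | F | T | T
F | T | T | T
T | T | T | T
Satisfying assignment at row 1: c=F, t=F, u=F gives T.

No, it is not a contradiction.


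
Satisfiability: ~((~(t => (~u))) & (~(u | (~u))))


Search for a satisfying assignment over {t, u}.
Try t=False, u=False: the formula evaluates to True.
A satisfying assignment exists.

Satisfiable.


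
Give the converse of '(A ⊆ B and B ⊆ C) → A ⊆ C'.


The converse of (P → Q) is (Q → P). It is not in general equivalent to the original.
Here P = '(A ⊆ B and B ⊆ C)' and Q = 'A ⊆ C'.

If A ⊆ C, then (A ⊆ B and B ⊆ C).


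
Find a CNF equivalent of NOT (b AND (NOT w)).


Step 1: Apply De Morgan: ¬(b ∧ (¬w)) = ¬b ∨ ¬(¬w).
Step 2: Eliminate any double negations (¬¬X = X).

(NOT b) OR w


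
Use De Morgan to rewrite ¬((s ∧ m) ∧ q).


De Morgan: the negation of a conjunction is the disjunction of the negations.
Distribute ¬ across ∧, flipping it to ∨, and negate each literal.

((¬s) ∨ (¬m)) ∨ (¬q)


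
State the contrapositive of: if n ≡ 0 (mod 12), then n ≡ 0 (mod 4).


The contrapositive of (P → Q) is (¬Q → ¬P); it is logically equivalent to the original.
Here P = 'n ≡ 0 (mod 12)' and Q = 'n ≡ 0 (mod 4)'.

If not (n ≡ 0 (mod 4)), then not (n ≡ 0 (mod 12)).


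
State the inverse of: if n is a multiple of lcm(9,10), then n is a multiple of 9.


The inverse of (P → Q) is (¬P → ¬Q). It is equivalent to the converse, not to the original.
Here P = 'n is a multiple of lcm(9,10)' and Q = 'n is a multiple of 9'.

If not (n is a multiple of lcm(9,10)), then not (n is a multiple of 9).


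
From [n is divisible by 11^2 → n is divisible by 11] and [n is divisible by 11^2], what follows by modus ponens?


Modus ponens: from (P → Q) and P, infer Q.
P = 'n is divisible by 11^2' is asserted, and P → Q holds, so Q follows.

n is divisible by 11.


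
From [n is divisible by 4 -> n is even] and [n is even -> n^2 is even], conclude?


Hypothetical syllogism: from (P → Q) and (Q → R), infer (P → R).
Chain the two implications through the shared middle term 'n is even'.

n is divisible by 4 -> n^2 is even


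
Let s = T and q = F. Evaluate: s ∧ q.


Conjunction is true only when both operands are true.
Substitute: s=T, q=F.
T ∧ F evaluates to F.

F


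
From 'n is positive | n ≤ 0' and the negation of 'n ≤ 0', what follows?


Disjunctive syllogism: from (P ∨ Q) and ¬P, infer Q.
One disjunct, 'n ≤ 0', is ruled out; the other must hold.

n is positive


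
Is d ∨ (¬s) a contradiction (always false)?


Truth table over {d, s}:
d | s | φ
---------
F | F | T
T | F | T
F | T | F
T | T | T
Satisfying assignment at row 1: d=F, s=F gives T.

No, it is not a contradiction.


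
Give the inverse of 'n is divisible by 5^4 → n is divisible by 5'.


The inverse of (P → Q) is (¬P → ¬Q). It is equivalent to the converse, not to the original.
Here P = 'n is divisible by 5^4' and Q = 'n is divisible by 5'.

If not (n is divisible by 5^4), then not (n is divisible by 5).


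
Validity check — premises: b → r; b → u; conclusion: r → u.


This is (no valid rule). There exist truth assignments where the premises are all true but the conclusion is false.

Invalid.


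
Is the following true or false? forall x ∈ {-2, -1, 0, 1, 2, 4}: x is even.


Evaluate the predicate on each element: -2:True, -1:False, 0:True, 1:False, 2:True, 4:True.
Counterexample x = -1 fails the predicate.

False


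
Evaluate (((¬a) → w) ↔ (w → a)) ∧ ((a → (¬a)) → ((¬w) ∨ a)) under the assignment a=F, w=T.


Substitute a=F, w=T:
¬a = T
(¬a) → w = T → T = T
w → a = T → F = F
((¬a) → w) ↔ (w → a) = T ↔ F = F
¬a = T
a → (¬a) = F → T = T
¬w = F
(¬w) ∨ a = F ∨ F = F
(a → (¬a)) → ((¬w) ∨ a) = T → F = F
(((¬a) → w) ↔ (w → a)) ∧ ((a → (¬a)) → ((¬w) ∨ a)) = F ∧ F = F

F


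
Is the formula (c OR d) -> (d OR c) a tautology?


Build the truth table over {c, d}:
c | d | φ
---------
F | F | T
T | F | T
F | T | T
T | T | T
Every row evaluates to true.

Yes, it is a tautology.
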